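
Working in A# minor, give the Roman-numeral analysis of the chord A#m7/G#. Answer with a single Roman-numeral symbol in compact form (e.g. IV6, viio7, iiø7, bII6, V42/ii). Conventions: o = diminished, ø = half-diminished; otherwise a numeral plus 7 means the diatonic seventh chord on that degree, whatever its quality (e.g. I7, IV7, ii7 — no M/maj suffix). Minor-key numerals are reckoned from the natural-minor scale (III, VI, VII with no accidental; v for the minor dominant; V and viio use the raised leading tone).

Stacked in thirds the chord is A#-C#-E#-G#: a minor seventh chord on A#.
A# is scale degree 1 in A# minor, and a minor seventh chord on that degree is written i7.
With G# in the bass the chord is in third inversion, so the figured bass is 42.

i42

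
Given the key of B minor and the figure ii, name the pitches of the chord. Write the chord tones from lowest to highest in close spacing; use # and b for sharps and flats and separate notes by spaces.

ii is the minor supertonic, borrowed from the parallel major (the Dorian ii). In B minor that root is C#.
So the chord is C#-E-G#.

C# E G#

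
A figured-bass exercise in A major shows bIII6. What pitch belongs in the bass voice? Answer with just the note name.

bIII in A major has root C; the chord is C-E-G.
The figure 6 means first inversion — the third is in the bass.

E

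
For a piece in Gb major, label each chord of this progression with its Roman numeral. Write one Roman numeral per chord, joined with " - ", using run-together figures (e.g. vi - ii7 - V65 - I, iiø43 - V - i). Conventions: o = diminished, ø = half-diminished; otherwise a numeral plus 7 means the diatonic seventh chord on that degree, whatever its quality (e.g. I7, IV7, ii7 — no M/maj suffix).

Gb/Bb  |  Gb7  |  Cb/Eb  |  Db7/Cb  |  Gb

I6 - V7/IV - IV6 - V42 - I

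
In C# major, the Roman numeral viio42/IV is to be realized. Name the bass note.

The applied chord viio42/IV is rooted on E#: E#-G#-B-D.
The figure 42 means third inversion — the seventh is in the bass.

D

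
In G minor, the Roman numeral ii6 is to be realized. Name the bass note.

ii in G minor has root A; the chord is A-C-E.
The figure 6 means first inversion — the third is in the bass.

C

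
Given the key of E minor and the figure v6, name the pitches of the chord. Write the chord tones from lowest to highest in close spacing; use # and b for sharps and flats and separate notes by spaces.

D F# B

In E minor, scale degree 5 is B, and the diatonic chord built there is a minor triad.
Stacking thirds from B gives B-D-F#.
With the 6 figure the chord is in first inversion; from the bass D upward in close position it reads D-F#-B.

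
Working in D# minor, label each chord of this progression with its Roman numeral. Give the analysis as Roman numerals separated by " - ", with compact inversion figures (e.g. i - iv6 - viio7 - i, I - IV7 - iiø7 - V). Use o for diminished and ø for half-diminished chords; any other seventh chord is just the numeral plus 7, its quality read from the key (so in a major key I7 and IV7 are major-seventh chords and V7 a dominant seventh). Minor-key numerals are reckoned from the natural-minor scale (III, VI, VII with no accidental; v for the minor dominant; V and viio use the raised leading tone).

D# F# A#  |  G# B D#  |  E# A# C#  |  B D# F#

i - iv - v64 - VI

D#-F#-A#: minor triad on D# = scale degree 1 → i.
G#-B-D#: root G# is the subdominant; minor triad there is iv.
E#-A#-C#: root A# is the dominant; minor triad there is v64.
B-D#-F# has root B, degree 6 in D# minor, so VI.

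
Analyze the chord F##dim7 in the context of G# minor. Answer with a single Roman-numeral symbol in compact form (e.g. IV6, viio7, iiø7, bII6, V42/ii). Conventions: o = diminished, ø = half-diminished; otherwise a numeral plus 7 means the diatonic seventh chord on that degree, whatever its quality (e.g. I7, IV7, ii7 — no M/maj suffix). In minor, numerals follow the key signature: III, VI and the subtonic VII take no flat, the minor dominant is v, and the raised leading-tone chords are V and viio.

viio7

The pitches F##-A#-C#-E form a fully diminished seventh chord rooted on F##.
F## is scale degree 7 in G# minor, and a fully diminished seventh chord on that degree is written viio7.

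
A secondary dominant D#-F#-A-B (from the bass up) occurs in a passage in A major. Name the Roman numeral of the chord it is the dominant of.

V

The chord is a dominant seventh chord on B.
A dominant resolves down a perfect fifth: B → E. In A major, E is scale degree 5, i.e. V.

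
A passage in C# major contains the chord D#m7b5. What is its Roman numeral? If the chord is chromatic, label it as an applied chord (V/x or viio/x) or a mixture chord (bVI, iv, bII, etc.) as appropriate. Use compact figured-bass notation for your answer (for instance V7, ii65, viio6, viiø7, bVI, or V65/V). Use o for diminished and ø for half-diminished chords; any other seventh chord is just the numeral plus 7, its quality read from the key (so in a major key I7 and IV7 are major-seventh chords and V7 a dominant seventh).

iiø7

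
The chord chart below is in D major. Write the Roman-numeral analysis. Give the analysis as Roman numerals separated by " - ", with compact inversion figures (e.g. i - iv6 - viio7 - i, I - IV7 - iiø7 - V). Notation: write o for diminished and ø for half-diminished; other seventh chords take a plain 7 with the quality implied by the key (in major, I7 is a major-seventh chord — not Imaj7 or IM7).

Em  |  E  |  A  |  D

Em has root E, degree 2 in D major, so ii.
E: a major triad on E, the applied dominant of V → V/V.
A: root A is the dominant; major triad there is V.
D: major triad on D = scale degree 1 → I.

ii - V/V - V - I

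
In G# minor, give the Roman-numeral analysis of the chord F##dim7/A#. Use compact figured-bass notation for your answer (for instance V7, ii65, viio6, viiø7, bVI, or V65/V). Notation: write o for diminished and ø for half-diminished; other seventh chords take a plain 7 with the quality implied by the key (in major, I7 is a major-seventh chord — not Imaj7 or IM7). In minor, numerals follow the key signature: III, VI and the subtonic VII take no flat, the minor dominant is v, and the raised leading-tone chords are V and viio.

viio65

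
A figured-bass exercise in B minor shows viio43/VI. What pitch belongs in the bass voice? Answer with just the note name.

C

The applied chord viio43/VI is rooted on F#: F#-A-C-Eb.
The figure 43 means second inversion — the fifth is in the bass.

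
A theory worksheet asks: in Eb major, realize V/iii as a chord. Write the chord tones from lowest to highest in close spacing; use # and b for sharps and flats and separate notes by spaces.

D F# A

V/iii is a secondary dominant — the dominant triad of iii. iii in Eb major is G, so the applied chord's root is D, a perfect fifth above.
Building a major triad on D gives D-F#-A.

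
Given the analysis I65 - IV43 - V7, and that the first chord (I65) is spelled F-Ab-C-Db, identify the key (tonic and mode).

Db major

The anchor chord is a major seventh chord on Db, labeled I65.
If Db is scale degree 1 and the mode makes that degree carry a major seventh chord, the tonic is Db and the mode is major.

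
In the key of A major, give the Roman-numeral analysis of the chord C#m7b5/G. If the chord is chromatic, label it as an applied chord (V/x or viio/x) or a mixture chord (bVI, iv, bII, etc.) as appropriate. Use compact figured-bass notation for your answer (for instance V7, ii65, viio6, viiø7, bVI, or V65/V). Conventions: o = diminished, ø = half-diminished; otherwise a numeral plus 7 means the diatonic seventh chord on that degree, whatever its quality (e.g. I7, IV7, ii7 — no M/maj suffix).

The pitches C#-E-G-B form a half-diminished seventh chord rooted on C#.
C# sits a half step below D (IV in A major); a diminished chord there is the applied leading-tone chord of IV.
With G in the bass the chord is in second inversion, so the figured bass is 43.

viiø43/IV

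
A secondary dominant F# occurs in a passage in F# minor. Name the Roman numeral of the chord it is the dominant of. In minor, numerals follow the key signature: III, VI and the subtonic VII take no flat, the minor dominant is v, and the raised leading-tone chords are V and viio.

iv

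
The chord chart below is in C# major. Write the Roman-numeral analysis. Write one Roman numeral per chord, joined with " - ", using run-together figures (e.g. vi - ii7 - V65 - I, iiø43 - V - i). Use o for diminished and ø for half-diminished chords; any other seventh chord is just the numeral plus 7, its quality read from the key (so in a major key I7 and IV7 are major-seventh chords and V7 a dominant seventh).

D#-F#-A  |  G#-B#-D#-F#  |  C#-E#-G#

iio - V7 - I

D#-F#-A: diminished triad on D# — chromatic; iio (borrowed from the parallel minor).
G#-B#-D#-F#: dominant seventh chord on G# = scale degree 5 → V7.
C#-E#-G# has root C#, degree 1 in C# major, so I.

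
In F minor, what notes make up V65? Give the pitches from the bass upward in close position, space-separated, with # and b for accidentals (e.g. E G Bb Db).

E G Bb C

In F minor, scale degree 5 is C. The dominant is major (leading tone raised), so V is a dominant seventh chord.
Stacking thirds from C gives C-E-G-Bb.
With the 65 figure the chord is in first inversion; from the bass E upward in close position it reads E-G-Bb-C.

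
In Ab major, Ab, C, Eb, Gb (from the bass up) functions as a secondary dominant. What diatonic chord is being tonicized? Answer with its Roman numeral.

IV

The chord is a dominant seventh chord on Ab.
A dominant resolves down a perfect fifth: Ab → Db. In Ab major, Db is scale degree 4, i.e. IV.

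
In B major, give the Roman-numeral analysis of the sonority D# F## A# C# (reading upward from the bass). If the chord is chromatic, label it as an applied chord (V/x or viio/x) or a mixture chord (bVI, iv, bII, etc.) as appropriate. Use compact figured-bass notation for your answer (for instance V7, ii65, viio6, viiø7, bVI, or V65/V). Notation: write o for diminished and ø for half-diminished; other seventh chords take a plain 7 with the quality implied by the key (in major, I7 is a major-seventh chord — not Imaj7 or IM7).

V7/vi

Stacked in thirds the chord is D#-F##-A#-C#: a dominant seventh chord on D#.
D# is not a diatonic chord root with this quality in B major, but it lies a perfect fifth above G# (vi), so the chord functions as an applied dominant of vi.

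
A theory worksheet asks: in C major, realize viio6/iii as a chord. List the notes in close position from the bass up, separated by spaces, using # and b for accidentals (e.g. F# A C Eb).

The slash marks an applied leading-tone chord: viio of iii. In C major, iii is E, so the leading tone to it is D#, a half step below.
Building a diminished triad on D# gives D#-F#-A.
With the 6 figure the chord is in first inversion; from the bass F# upward in close position it reads F#-A-D#.

F# A D#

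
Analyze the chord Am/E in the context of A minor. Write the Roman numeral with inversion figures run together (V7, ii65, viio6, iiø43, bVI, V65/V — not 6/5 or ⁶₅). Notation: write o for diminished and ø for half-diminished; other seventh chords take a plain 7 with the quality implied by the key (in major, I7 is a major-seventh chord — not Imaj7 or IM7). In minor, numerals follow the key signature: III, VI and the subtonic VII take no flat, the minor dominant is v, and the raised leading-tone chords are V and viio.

i64

The pitches A-C-E form a minor triad rooted on A.
A is scale degree 1 in A minor, and a minor triad on that degree is written i.
With E in the bass the chord is in second inversion, so the figured bass is 64.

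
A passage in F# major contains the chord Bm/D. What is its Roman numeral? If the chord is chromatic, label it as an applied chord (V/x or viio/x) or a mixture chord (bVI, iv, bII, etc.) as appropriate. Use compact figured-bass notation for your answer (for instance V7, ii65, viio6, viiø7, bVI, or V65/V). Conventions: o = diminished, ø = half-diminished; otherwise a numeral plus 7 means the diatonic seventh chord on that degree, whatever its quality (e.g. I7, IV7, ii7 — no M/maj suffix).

The pitches B-D-F# form a minor triad rooted on B.
B is the fourth degree of F# major. This is the minor subdominant, borrowed from the parallel minor.
With D in the bass the chord is in first inversion, so the figured bass is 6.

iv6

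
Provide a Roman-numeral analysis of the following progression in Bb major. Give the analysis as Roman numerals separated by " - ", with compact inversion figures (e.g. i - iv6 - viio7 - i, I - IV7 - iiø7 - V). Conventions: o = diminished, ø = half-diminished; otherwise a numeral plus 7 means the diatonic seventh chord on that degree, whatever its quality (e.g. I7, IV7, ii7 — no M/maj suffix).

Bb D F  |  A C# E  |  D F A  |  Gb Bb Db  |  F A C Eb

Bb-D-F: major triad on Bb = scale degree 1 → I.
A-C#-E is the secondary dominant of iii (major triad on A): V/iii.
D-F-A has root D, degree 3 in Bb major, so iii.
Gb-Bb-Db: Gb with this quality isn't in the key; it's bVI, borrowed from the parallel minor.
F-A-C-Eb: dominant seventh chord on F = scale degree 5 → V7.

I - V/iii - iii - bVI - V7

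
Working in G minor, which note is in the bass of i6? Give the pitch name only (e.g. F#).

i in G minor has root G; the chord is G-Bb-D.
The figure 6 means first inversion — the third is in the bass.

Bb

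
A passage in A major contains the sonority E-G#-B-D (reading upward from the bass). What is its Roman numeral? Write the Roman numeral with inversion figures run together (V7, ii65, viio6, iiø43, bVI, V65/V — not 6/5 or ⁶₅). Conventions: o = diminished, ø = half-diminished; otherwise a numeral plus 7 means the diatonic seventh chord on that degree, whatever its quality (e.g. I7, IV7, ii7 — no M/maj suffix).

The pitches E-G#-B-D form a dominant seventh chord rooted on E.
E is scale degree 5 in A major, and a dominant seventh chord on that degree is written V7.

V7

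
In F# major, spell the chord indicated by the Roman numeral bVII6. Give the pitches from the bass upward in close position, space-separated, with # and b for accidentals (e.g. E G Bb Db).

bVII6 is a major triad on the lowered seventh degree (the subtonic), borrowed from the parallel minor. In F# major that root is E.
So the chord is E-G#-B.
The figured bass 6 indicates first inversion, placing the third (G#) in the bass: G#-B-E.

G# B E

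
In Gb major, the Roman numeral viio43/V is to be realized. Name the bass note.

The applied chord viio43/V is rooted on C: C-Eb-Gb-Bbb.
The figure 43 means second inversion — the fifth is in the bass.

Gb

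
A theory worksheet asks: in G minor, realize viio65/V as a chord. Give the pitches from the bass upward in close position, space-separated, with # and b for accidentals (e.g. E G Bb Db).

The slash marks an applied leading-tone chord: viio of V. In G minor, V is D, so the leading tone to it is C#, a half step below.
Building a fully diminished seventh chord on C# gives C#-E-G-Bb.
With the 65 figure the chord is in first inversion; from the bass E upward in close position it reads E-G-Bb-C#.

E G Bb C#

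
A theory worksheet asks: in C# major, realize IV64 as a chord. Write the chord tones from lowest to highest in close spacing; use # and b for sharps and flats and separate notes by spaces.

C# F# A#

In C# major, scale degree 4 is F#, and the diatonic chord built there is a major triad.
That chord is spelled F#-A#-C#.
The figured bass 64 indicates second inversion, placing the fifth (C#) in the bass: C#-F#-A#.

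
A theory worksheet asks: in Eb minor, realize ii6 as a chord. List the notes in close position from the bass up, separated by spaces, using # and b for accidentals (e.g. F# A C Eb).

ii6 is the minor supertonic, borrowed from the parallel major (the Dorian ii). In Eb minor that root is F.
So the chord is F-Ab-C.
The figured bass 6 indicates first inversion, placing the third (Ab) in the bass: Ab-C-F.

Ab C F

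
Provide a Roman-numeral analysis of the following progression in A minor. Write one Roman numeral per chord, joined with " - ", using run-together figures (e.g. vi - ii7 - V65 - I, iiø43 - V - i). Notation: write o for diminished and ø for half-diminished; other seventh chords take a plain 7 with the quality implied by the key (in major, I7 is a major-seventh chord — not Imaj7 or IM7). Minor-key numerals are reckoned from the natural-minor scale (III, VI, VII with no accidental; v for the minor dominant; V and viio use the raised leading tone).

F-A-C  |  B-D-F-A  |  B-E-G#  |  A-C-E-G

VI - iiø7 - V64 - i7

F-A-C has root F, degree 6 in A minor, so VI.
B-D-F-A: root B is the supertonic; half-diminished seventh chord there is iiø7.
B-E-G# has root E, degree 5 in A minor, so V64.
A-C-E-G: root A is the tonic; minor seventh chord there is i7.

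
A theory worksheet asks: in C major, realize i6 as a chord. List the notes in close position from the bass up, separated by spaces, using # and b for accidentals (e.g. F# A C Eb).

Eb G C

Scale degree 1 in C major is C; here the chord built on it is altered to a minor triad. i6 is the minor tonic, borrowed from the parallel minor.
So the chord is C-Eb-G.
The figured bass 6 indicates first inversion, placing the third (Eb) in the bass: Eb-G-C.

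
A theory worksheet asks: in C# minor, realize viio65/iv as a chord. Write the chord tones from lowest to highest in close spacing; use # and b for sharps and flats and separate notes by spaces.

G# B D E#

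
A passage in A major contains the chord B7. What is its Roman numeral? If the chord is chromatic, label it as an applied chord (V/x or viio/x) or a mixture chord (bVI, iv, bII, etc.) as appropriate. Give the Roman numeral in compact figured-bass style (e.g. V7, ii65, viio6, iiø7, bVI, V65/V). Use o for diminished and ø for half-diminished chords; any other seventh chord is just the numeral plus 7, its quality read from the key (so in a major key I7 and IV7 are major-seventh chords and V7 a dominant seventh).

The pitches B-D#-F#-A form a dominant seventh chord rooted on B.
B is not a diatonic chord root with this quality in A major, but it lies a perfect fifth above E (V), so the chord functions as an applied dominant of V.

V7/V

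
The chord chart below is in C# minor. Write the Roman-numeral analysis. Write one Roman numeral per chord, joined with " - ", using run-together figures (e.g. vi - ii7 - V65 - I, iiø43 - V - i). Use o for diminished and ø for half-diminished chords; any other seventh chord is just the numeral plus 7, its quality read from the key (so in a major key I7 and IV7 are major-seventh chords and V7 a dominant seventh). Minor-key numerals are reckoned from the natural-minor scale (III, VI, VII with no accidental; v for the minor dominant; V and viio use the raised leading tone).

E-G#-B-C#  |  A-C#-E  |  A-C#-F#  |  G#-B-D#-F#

E-G#-B-C# has root C#, degree 1 in C# minor, so i65.
A-C#-E: root A is the submediant; major triad there is VI.
A-C#-F#: root F# is the subdominant; minor triad there is iv6.
G#-B-D#-F# has root G#, degree 5 in C# minor, so v7.

i65 - VI - iv6 - v7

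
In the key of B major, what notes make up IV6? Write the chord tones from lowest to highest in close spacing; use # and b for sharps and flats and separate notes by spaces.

In B major, scale degree 4 is E, and the diatonic chord built there is a major triad.
That chord is spelled E-G#-B.
The figured bass 6 indicates first inversion, placing the third (G#) in the bass: G#-B-E.

G# B E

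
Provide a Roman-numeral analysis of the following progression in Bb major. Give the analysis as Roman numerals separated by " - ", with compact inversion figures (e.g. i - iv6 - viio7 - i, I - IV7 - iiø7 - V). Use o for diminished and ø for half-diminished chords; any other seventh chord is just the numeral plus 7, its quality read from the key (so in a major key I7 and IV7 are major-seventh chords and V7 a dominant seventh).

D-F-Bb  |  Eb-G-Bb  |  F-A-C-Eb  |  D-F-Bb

D-F-Bb has root Bb, degree 1 in Bb major, so I6.
Eb-G-Bb has root Eb, degree 4 in Bb major, so IV.
F-A-C-Eb: dominant seventh chord on F = scale degree 5 → V7.
D-F-Bb: root Bb is the tonic; major triad there is I6.

I6 - IV - V7 - I6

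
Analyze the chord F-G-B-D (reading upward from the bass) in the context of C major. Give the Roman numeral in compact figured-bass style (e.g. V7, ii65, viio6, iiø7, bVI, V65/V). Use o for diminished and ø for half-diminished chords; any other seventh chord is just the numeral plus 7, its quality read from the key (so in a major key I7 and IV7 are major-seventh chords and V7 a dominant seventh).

The pitches G-B-D-F form a dominant seventh chord rooted on G.
In C major, G is the dominant; the diatonic dominant seventh chord there is V7.
With F in the bass the chord is in third inversion, so the figured bass is 42.

V42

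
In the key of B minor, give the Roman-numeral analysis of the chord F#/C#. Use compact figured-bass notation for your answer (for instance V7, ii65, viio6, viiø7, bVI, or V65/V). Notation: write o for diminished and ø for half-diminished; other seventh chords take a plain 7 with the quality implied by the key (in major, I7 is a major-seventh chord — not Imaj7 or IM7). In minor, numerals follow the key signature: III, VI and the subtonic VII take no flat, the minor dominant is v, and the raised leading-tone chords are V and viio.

The pitches F#-A#-C# form a major triad rooted on F#.
In B minor, F# is the dominant; the diatonic major triad there is V.
With C# in the bass the chord is in second inversion, so the figured bass is 64.

V64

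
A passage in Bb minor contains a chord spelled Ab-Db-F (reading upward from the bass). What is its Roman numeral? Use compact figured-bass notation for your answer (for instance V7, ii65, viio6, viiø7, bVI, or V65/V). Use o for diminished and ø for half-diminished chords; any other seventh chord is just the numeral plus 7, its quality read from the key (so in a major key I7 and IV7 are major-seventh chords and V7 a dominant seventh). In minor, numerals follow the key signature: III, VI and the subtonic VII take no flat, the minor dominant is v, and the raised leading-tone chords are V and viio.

III64

Stacked in thirds the chord is Db-F-Ab: a major triad on Db.
Db is scale degree 3 in Bb minor, and a major triad on that degree is written III.
With Ab in the bass the chord is in second inversion, so the figured bass is 64.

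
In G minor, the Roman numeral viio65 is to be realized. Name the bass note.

A

viio in G minor has root F#; the chord is F#-A-C-Eb.
The figure 65 means first inversion — the third is in the bass.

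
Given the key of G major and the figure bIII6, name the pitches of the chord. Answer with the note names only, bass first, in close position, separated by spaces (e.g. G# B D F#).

Scale degree 3 in G major is B; lowering it a half step gives Bb. bIII6 is a major triad on the lowered third degree, borrowed from the parallel minor.
So the chord is Bb-D-F, a major triad.
The figured bass 6 indicates first inversion, placing the third (D) in the bass: D-F-Bb.

D F Bb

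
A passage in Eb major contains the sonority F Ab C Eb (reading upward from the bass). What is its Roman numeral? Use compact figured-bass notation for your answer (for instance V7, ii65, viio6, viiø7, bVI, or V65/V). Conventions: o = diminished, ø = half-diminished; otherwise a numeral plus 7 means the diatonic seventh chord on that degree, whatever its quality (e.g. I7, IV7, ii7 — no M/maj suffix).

ii7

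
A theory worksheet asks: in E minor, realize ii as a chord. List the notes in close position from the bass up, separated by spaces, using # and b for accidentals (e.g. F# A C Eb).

F# A C#

ii is the minor supertonic, borrowed from the parallel major (the Dorian ii). In E minor that root is F#.
So the chord is F#-A-C#, a minor triad.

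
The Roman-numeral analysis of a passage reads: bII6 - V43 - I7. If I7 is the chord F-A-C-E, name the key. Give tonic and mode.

I7 is given as F-A-C-E — a major seventh chord with root F.
If F is scale degree 1 and the mode makes that degree carry a major seventh chord, the tonic is F and the mode is major.

F major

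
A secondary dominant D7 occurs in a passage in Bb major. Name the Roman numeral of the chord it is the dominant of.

The chord is a dominant seventh chord on D.
A dominant resolves down a perfect fifth: D → G. In Bb major, G is scale degree 6, i.e. vi.

vi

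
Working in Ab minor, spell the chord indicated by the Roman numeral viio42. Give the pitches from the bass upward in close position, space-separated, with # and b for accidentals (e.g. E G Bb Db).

Fb G Bb Db

In Ab minor, the leading-tone chord is built on the raised seventh degree, G.
That chord is spelled G-Bb-Db-Fb.
With the 42 figure the chord is in third inversion; from the bass Fb upward in close position it reads Fb-G-Bb-Db.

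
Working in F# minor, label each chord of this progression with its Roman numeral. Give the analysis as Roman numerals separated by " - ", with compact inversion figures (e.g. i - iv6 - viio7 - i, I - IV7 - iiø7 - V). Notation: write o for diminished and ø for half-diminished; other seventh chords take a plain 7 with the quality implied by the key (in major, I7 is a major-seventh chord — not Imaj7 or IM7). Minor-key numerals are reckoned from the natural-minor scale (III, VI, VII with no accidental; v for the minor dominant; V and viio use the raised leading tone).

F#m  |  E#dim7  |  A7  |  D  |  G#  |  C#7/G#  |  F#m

F#m has root F#, degree 1 in F# minor, so i.
E#dim7: root E# is the leading tone; fully diminished seventh chord there is viio7.
A7: a dominant seventh chord on A, the applied dominant of VI → V7/VI.
D: root D is the submediant; major triad there is VI.
G#: a major triad on G#, the applied dominant of V → V/V.
C#7/G# has root C#, degree 5 in F# minor, so V43.
F#m: root F# is the tonic; minor triad there is i.

i - viio7 - V7/VI - VI - V/V - V43 - i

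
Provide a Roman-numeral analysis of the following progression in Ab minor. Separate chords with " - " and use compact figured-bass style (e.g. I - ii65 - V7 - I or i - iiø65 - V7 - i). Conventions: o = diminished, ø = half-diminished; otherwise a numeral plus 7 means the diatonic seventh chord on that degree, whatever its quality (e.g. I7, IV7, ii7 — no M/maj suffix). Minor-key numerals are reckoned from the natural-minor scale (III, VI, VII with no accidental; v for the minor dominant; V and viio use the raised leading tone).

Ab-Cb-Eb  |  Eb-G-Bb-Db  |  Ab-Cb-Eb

i - V7 - i

Ab-Cb-Eb has root Ab, degree 1 in Ab minor, so i.
Eb-G-Bb-Db: root Eb is the dominant; dominant seventh chord there is V7.
Ab-Cb-Eb: minor triad on Ab = scale degree 1 → i.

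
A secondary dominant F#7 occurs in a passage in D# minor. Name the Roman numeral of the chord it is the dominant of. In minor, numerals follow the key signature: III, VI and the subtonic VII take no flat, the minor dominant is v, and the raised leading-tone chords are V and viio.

VI

The chord is a dominant seventh chord on F#.
A dominant resolves down a perfect fifth: F# → B. In D# minor, B is scale degree 6, i.e. VI.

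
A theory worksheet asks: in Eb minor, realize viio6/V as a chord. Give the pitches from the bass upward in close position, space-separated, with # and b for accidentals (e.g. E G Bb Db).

The slash marks an applied leading-tone chord: viio of V. In Eb minor, V is Bb, so the leading tone to it is A, a half step below.
Building a diminished triad on A gives A-C-Eb.
The figured bass 6 indicates first inversion, placing the third (C) in the bass: C-Eb-A.

C Eb A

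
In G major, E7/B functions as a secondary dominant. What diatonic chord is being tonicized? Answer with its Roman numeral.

The chord is a dominant seventh chord on E.
A dominant resolves down a perfect fifth: E → A. In G major, A is scale degree 2, i.e. ii.

ii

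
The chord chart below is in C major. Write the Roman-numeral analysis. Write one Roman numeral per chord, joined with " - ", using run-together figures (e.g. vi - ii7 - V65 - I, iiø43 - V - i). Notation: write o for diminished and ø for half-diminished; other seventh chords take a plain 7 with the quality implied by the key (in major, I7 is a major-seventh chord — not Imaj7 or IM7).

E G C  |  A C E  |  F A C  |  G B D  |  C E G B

I6 - vi - IV - V - I7

E-G-C: root C is the tonic; major triad there is I6.
A-C-E has root A, degree 6 in C major, so vi.
F-A-C: major triad on F = scale degree 4 → IV.
G-B-D has root G, degree 5 in C major, so V.
C-E-G-B: root C is the tonic; major seventh chord there is I7.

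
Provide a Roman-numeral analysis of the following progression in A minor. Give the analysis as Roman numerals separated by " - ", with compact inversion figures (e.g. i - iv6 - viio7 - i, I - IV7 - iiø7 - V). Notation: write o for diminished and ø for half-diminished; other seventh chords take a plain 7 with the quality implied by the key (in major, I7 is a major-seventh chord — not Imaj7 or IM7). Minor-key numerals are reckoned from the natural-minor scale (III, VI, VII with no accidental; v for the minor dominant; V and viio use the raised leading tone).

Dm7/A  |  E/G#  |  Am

Dm7/A: minor seventh chord on D = scale degree 4 → iv43.
E/G#: major triad on E = scale degree 5 → V6.
Am: minor triad on A = scale degree 1 → i.

iv43 - V6 - i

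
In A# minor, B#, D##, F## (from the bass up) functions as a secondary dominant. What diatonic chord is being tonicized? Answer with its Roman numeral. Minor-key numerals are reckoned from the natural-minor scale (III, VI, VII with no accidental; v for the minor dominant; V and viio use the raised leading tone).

The chord is a major triad on B#.
A dominant resolves down a perfect fifth: B# → E#. In A# minor, E# is scale degree 5, i.e. V.

V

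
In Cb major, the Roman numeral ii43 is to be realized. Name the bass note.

ii in Cb major has root Db; the chord is Db-Fb-Ab-Cb.
The figure 43 means second inversion — the fifth is in the bass.

Ab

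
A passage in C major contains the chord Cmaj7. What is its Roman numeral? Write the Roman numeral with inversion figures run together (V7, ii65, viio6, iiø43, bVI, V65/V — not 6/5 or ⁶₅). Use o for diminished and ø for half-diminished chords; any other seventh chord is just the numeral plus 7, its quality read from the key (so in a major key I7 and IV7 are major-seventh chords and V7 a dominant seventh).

I7

The pitches C-E-G-B form a major seventh chord rooted on C.
In C major, C is the tonic; the diatonic major seventh chord there is I7.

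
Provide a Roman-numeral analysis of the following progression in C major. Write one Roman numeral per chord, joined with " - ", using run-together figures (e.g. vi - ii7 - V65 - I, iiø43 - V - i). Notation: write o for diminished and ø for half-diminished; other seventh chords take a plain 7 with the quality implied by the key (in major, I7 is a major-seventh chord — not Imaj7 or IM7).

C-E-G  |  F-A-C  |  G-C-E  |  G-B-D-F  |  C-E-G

I - IV - I64 - V7 - I

C-E-G: root C is the tonic; major triad there is I.
F-A-C has root F, degree 4 in C major, so IV.
G-C-E: root C is the tonic; major triad there is I64.
G-B-D-F: root G is the dominant; dominant seventh chord there is V7.
C-E-G: root C is the tonic; major triad there is I.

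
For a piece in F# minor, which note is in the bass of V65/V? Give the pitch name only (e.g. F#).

The applied chord V65/V is rooted on G#: G#-B#-D#-F#.
The figure 65 means first inversion — the third is in the bass.

B#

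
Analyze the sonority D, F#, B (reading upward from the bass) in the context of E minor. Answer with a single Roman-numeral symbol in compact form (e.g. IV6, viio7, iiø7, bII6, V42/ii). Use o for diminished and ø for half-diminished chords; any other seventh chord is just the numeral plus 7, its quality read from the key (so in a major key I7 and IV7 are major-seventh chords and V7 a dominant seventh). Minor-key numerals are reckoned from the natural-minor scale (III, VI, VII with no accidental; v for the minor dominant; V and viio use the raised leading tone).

v6

Stacked in thirds the chord is B-D-F#: a minor triad on B.
B is scale degree 5 in E minor, and a minor triad on that degree is written v.
With D in the bass the chord is in first inversion, so the figured bass is 6.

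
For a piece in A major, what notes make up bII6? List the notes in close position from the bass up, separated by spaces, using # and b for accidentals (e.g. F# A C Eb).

bII6 is the Neapolitan sixth — a major triad on the lowered second degree, here in its customary first inversion. In A major that root is Bb.
So the chord is Bb-D-F, a major triad.
With the 6 figure the chord is in first inversion; from the bass D upward in close position it reads D-F-Bb.

D F Bb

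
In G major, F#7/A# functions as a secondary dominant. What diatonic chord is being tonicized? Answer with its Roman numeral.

iii

The chord is a dominant seventh chord on F#.
A dominant resolves down a perfect fifth: F# → B. In G major, B is scale degree 3, i.e. iii.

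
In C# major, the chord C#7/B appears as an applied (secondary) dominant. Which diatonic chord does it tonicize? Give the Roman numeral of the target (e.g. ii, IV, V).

IV

The chord is a dominant seventh chord on C#.
A dominant resolves down a perfect fifth: C# → F#. In C# major, F# is scale degree 4, i.e. IV.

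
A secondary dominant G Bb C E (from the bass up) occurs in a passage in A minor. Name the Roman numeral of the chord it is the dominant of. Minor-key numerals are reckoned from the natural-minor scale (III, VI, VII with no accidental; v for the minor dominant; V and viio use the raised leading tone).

The chord is a dominant seventh chord on C.
A dominant resolves down a perfect fifth: C → F. In A minor, F is scale degree 6, i.e. VI.

VI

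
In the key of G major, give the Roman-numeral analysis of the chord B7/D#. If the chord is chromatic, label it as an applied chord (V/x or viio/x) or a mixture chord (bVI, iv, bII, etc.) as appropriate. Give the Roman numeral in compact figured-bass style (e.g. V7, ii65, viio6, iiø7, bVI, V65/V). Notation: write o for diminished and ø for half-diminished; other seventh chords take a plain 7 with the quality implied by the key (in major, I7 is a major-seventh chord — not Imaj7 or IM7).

The pitches B-D#-F#-A form a dominant seventh chord rooted on B.
B is not a diatonic chord root with this quality in G major, but it lies a perfect fifth above E (vi), so the chord functions as an applied dominant of vi.
With D# in the bass the chord is in first inversion, so the figured bass is 65.

V65/vi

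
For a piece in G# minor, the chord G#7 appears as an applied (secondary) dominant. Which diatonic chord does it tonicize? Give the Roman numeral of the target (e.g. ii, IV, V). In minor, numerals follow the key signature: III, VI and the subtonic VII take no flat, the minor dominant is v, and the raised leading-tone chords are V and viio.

iv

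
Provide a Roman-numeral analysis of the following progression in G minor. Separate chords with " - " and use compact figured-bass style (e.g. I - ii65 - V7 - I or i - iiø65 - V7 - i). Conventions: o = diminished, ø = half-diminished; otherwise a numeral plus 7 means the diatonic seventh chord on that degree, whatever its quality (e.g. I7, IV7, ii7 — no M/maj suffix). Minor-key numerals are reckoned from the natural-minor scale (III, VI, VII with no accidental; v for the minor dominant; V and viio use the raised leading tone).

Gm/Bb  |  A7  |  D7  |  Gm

Gm/Bb has root G, degree 1 in G minor, so i6.
A7: chromatic; A is V of V, so V7/V.
D7: root D is the dominant; dominant seventh chord there is V7.
Gm: minor triad on G = scale degree 1 → i.

i6 - V7/V - V7 - i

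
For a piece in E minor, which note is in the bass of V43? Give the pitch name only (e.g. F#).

F#

V in E minor has root B; the chord is B-D#-F#-A.
The figure 43 means second inversion — the fifth is in the bass.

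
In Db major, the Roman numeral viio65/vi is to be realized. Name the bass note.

C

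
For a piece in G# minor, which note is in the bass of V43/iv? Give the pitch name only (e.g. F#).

D#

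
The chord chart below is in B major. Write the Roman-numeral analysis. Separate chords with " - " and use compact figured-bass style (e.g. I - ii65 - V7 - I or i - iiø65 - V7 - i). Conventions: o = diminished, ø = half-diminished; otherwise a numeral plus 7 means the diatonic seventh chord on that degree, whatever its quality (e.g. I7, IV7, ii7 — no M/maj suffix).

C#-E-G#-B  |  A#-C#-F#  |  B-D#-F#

C#-E-G#-B: root C# is the supertonic; minor seventh chord there is ii7.
A#-C#-F# has root F#, degree 5 in B major, so V6.
B-D#-F# has root B, degree 1 in B major, so I.

ii7 - V6 - I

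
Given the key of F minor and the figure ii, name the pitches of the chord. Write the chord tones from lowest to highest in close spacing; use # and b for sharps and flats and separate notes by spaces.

Scale degree 2 in F minor is G; here the chord built on it is altered to a minor triad. ii is the minor supertonic, borrowed from the parallel major (the Dorian ii).
So the chord is G-Bb-D, a minor triad.

G Bb D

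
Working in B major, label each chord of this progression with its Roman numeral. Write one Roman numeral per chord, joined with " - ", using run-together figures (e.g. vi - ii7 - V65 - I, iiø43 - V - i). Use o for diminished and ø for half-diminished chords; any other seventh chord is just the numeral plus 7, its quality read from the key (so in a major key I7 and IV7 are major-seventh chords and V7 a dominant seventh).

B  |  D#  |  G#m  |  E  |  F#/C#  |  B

B: major triad on B = scale degree 1 → I.
D#: a major triad on D#, the applied dominant of vi → V/vi.
G#m: minor triad on G# = scale degree 6 → vi.
E: major triad on E = scale degree 4 → IV.
F#/C# has root F#, degree 5 in B major, so V64.
B: major triad on B = scale degree 1 → I.

I - V/vi - vi - IV - V64 - I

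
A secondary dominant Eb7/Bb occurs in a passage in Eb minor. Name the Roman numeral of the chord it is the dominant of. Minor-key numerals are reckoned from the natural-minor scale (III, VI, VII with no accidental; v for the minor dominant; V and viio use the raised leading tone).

The chord is a dominant seventh chord on Eb.
A dominant resolves down a perfect fifth: Eb → Ab. In Eb minor, Ab is scale degree 4, i.e. iv.

iv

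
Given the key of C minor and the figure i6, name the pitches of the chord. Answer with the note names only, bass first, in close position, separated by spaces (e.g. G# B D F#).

Eb G C

The numeral's case and figure indicate a minor triad. In C minor its root, the tonic, is C.
Stacking thirds from C gives C-Eb-G.
With the 6 figure the chord is in first inversion; from the bass Eb upward in close position it reads Eb-G-C.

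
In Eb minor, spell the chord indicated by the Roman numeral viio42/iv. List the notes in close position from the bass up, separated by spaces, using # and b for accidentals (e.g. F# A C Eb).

Fb G Bb Db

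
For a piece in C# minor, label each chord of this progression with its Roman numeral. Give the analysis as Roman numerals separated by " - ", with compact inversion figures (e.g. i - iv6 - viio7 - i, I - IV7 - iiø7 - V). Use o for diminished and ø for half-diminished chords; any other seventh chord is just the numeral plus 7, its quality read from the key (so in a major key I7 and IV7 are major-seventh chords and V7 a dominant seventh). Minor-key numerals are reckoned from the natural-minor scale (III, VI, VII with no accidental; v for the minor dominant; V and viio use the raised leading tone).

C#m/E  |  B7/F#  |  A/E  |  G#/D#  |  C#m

i6 - VII43 - VI64 - V64 - i

C#m/E: root C# is the tonic; minor triad there is i6.
B7/F#: root B is the subtonic; dominant seventh chord there is VII43.
A/E has root A, degree 6 in C# minor, so VI64.
G#/D#: root G# is the dominant; major triad there is V64.
C#m: root C# is the tonic; minor triad there is i.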